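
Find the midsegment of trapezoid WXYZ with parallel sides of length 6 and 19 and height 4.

The midsegment (median) of a trapezoid connects the midpoints of the non-parallel sides.
Its length is the average of the two bases: (6 + 19) / 2 = 25/2.

25/2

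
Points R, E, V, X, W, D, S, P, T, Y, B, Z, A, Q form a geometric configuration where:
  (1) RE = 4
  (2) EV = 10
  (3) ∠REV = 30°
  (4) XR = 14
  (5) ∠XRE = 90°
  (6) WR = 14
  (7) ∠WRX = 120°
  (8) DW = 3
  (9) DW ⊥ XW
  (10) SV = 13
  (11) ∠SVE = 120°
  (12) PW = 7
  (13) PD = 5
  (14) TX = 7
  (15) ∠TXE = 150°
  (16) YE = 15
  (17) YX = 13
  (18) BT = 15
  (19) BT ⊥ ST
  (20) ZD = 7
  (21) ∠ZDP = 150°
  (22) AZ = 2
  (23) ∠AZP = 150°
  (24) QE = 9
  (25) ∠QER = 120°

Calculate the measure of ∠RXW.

Step 1: By the law of cosines on triangle XRW: XW² = 14² + 14² − 2·14·14·cos(120°) = 588, so XW = 14·√3.
Step 2: By the inverse law of cosines on triangle RXW: cos(∠RXW) = (14² + (14·√3)² − 14²) / (2·14·14·√3) = 588/678.96 = 0.866, so ∠RXW = 30°.

Therefore, the measure of angle ∠RXW = 30°.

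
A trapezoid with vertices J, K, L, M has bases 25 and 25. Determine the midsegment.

The midsegment of a trapezoid = (base1 + base2) / 2
midsegment = (25 + 25) / 2
midsegment = 50 / 2
midsegment = 25

25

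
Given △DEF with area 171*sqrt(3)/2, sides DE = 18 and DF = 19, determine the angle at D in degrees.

From the SAS area formula Area = (1/2)ab sin(C), rearranging gives sin(C) = 2*Area/(ab).
sin(C) = 2 * 171*sqrt(3)/2 / (342) = sqrt(3)/2.
Therefore C = arcsin(sqrt(3)/2) = 60°.
Since sin(180° - C) = sin(C), the obtuse angle 120° gives the same area, so C = 60° or C = 120°.

60° or 120°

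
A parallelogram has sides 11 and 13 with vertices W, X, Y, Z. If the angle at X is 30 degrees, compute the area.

Area = 11 * 13 * sin(30°) = 143 * 1/2 = 143/2

143/2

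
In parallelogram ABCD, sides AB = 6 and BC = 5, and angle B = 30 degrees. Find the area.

Area = 6 * 5 * sin(30°) = 30 * 1/2 = 15

15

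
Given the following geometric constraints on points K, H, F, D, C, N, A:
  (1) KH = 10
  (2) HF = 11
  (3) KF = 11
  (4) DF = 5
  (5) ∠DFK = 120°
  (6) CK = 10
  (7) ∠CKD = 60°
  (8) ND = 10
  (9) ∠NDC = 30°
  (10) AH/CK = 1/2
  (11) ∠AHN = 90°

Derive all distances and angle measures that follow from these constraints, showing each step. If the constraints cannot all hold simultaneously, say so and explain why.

The constraints are consistent.

From the given relations:
  AH = 1/2·CK = 1/2·10 = 5

Step 1: From KF = 11, FD = 5, and ∠KFD = 120°, by the law of cosines:
  KD² = KF² + FD² - 2·KF·FD·cos(120°) = 121 + 25 + 55 = 201
  KD ≈ 14.18

Step 2: From KF = 11, KH = 10, FH = 11, by the inverse law of cosines:
  cos(∠FKH) = (KF² + KH² - FH²) / (2·KF·KH)
  ∠FKH = 62.96°

Step 3: From HF = 11, HK = 10, FK = 11, by the inverse law of cosines:
  cos(∠FHK) = (HF² + HK² - FK²) / (2·HF·HK)
  ∠FHK = 62.96°

Step 4: From FH = 11, FK = 11, HK = 10, by the inverse law of cosines:
  cos(∠HFK) = (FH² + FK² - HK²) / (2·FH·FK)
  ∠HFK = 54.07°

Step 5: From DK = 14.18, KC = 10, and ∠DKC = 60°, by the law of cosines:
  DC² = DK² + KC² - 2·DK·KC·cos(60°) = 201 + 100 - 141.8 = 159.2
  DC ≈ 12.62

Step 6: From KD = 14.18, KF = 11, DF = 5, by the inverse law of cosines:
  cos(∠DKF) = (KD² + KF² - DF²) / (2·KD·KF)
  ∠DKF = 17.78°

Step 7: From DF = 5, DK = 14.18, FK = 11, by the inverse law of cosines:
  cos(∠FDK) = (DF² + DK² - FK²) / (2·DF·DK)
  ∠FDK = 42.22°

Step 8: From CD = 12.62, DN = 10, and ∠CDN = 30°, by the law of cosines:
  CN² = CD² + DN² - 2·CD·DN·cos(30°) = 159.2 + 100 - 218.6 = 40.67
  CN ≈ 6.38

Step 9: From DC = 12.62, DK = 14.18, CK = 10, by the inverse law of cosines:
  cos(∠CDK) = (DC² + DK² - CK²) / (2·DC·DK)
  ∠CDK = 43.34°

Step 10: From CD = 12.62, CK = 10, DK = 14.18, by the inverse law of cosines:
  cos(∠DCK) = (CD² + CK² - DK²) / (2·CD·CK)
  ∠DCK = 76.66°

Step 11: From CD = 12.62, CN = 6.38, DN = 10, by the inverse law of cosines:
  cos(∠DCN) = (CD² + CN² - DN²) / (2·CD·CN)
  ∠DCN = 51.63°

Step 12: From NC = 6.38, ND = 10, CD = 12.62, by the inverse law of cosines:
  cos(∠CND) = (NC² + ND² - CD²) / (2·NC·ND)
  ∠CND = 98.37°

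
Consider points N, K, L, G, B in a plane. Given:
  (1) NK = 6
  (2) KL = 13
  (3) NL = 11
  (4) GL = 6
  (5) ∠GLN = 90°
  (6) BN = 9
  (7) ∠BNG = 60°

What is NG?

Step 1: By the law of cosines on triangle NLG: NG² = 11² + 6² − 2·11·6·cos(90°) = 157, so NG = √157.

Therefore, the length of NG = √157.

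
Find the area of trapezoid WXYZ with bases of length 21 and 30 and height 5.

A trapezoid's area equals the midsegment times the height.
The midsegment is (21 + 30) / 2 = 51/2.
Area = 51/2 * 5 = 255/2.

255/2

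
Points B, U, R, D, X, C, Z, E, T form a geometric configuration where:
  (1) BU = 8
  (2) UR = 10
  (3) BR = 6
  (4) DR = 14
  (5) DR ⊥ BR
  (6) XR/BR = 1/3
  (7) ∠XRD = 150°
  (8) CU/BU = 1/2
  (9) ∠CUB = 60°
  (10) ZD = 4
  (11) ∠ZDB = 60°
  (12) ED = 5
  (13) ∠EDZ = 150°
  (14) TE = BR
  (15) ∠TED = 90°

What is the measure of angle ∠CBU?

From the given relations: CU = 1/2·BU = 1/2·8 = 4.
Step 1: By the law of cosines on triangle BUC: BC² = 8² + 4² − 2·8·4·cos(60°) = 48, so BC = 4·√3.
Step 2: By the inverse law of cosines on triangle CBU: cos(∠CBU) = ((4·√3)² + 8² − 4²) / (2·4·√3·8) = 96/110.85 = 0.866, so ∠CBU = 30°.

Therefore, the measure of angle ∠CBU = 30°.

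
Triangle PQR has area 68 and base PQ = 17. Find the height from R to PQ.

Rearranging the area formula Area = (1/2) * base * height:
height = 2 * Area / base = 2 * 68 / 17 = 8.

8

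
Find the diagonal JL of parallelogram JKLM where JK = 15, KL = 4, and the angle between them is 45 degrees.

Using the law of cosines:
d^2 = 15^2 + 4^2 - 2(15)(4)cos(45 degrees)
d^2 = 225 + 16 - 120*sqrt(2)/2
d^2 = 241 - 60*sqrt(2)
d = sqrt(241 - 60*sqrt(2))

sqrt(241 - 60*sqrt(2))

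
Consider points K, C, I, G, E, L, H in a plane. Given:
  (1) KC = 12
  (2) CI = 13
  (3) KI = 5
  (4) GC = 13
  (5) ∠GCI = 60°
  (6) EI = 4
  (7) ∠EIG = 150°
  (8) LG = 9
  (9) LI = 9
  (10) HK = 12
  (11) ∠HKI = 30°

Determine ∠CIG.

Step 1: By the law of cosines on triangle ICG: IG² = 13² + 13² − 2·13·13·cos(60°) = 169, so IG = 13.
Step 2: By the inverse law of cosines on triangle CIG: cos(∠CIG) = (13² + 13² − 13²) / (2·13·13) = 169/338 = 0.5, so ∠CIG = 60°.

Therefore, the measure of angle ∠CIG = 60°.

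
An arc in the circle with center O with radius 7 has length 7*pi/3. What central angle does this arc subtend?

θ = 360 × 7*pi/3 / (2π × 7) = 60° (rearranging arc length formula).

60°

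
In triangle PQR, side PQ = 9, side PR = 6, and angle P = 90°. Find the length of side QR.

Since angle P = 90°, this is a right triangle and the law of cosines reduces to the Pythagorean theorem.
QR^2 = 9^2 + 6^2 = 117
QR = 3*sqrt(13)

3*sqrt(13)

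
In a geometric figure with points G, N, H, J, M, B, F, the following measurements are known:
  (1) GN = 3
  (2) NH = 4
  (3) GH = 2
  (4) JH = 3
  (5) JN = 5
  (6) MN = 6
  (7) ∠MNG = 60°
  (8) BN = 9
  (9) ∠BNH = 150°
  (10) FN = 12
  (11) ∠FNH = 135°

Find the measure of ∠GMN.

Step 1: By the law of cosines on triangle MNG: MG² = 6² + 3² − 2·6·3·cos(60°) = 27, so MG = 3·√3.
Step 2: By the inverse law of cosines on triangle GMN: cos(∠GMN) = ((3·√3)² + 6² − 3²) / (2·3·√3·6) = 54/62.35 = 0.866, so ∠GMN = 30°.

Therefore, the measure of angle ∠GMN = 30°.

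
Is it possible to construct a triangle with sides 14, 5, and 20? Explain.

Check the triangle inequality: 14 + 5 = 19 ≤ 20.
Since the sum of two sides does not exceed the third, no triangle can be formed.

No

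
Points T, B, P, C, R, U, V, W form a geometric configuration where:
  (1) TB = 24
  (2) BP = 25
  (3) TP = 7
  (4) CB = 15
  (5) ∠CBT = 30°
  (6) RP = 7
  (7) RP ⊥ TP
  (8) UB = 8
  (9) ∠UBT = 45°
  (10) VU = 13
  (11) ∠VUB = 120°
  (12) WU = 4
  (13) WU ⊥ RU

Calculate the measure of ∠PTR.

Step 1: By the law of cosines on triangle TPR: TR² = 7² + 7² − 2·7·7·cos(90°) = 98, so TR = 7·√2.
Step 2: By the inverse law of cosines on triangle PTR: cos(∠PTR) = (7² + (7·√2)² − 7²) / (2·7·7·√2) = 98/138.59 = 0.7071, so ∠PTR = 45°.

Therefore, the measure of angle ∠PTR = 45°.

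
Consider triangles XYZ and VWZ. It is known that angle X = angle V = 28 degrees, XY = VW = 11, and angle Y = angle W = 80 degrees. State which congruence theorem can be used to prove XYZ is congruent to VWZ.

Consider the given information: angle X = angle V = 28 degrees, XY = VW = 11, and angle Y = angle W = 80 degrees
This is not SSS or AAS: SSS requires all three pairs of sides, but we don't have that. AAS requires two angles and a non-included side.
The correct criterion is ASA. Two pairs of corresponding angles and the included side are equal (Angle-Side-Angle).

ASA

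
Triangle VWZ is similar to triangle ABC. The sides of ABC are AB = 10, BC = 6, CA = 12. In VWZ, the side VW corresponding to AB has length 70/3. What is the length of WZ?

Similar triangles have proportional sides. Setting up the proportion:
VW / AB = WZ / BC
70/3 / 10 = WZ / 6
WZ = 6 * 70/3 / 10 = 14.

14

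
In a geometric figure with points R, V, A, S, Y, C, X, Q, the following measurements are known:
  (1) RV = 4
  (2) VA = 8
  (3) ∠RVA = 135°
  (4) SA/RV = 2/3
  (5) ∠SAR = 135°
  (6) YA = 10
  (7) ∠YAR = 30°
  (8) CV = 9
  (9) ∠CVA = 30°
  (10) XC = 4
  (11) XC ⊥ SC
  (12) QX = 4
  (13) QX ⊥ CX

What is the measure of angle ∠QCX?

Step 1: By the law of cosines on triangle CXQ: CQ² = 4² + 4² − 2·4·4·cos(90°) = 32, so CQ = 4·√2.
Step 2: By the inverse law of cosines on triangle QCX: cos(∠QCX) = ((4·√2)² + 4² − 4²) / (2·4·√2·4) = 32/45.25 = 0.7071, so ∠QCX = 45°.

Therefore, the measure of angle ∠QCX = 45°.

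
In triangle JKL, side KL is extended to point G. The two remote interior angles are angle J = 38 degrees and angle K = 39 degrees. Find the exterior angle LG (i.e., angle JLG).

Exterior angle = 38 + 39 = 77 degrees (exterior angle theorem).

77 degrees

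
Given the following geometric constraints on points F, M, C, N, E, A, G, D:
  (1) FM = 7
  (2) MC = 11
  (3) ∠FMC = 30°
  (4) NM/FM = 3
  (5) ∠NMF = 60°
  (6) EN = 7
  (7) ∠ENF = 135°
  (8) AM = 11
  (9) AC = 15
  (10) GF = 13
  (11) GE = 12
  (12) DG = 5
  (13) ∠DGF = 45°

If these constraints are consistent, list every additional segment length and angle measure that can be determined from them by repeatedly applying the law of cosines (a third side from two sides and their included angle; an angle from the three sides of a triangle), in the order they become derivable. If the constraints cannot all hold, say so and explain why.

The constraints are consistent. Derivable facts, in order:
After 1 step:
- FC ≈ 6.05
- FD ≈ 10.1
- FN = 7·√7
- ∠ACM = 47.01°
- ∠AMC = 85.97°
- ∠CAM = 47.01°
After 2 steps:
- FE ≈ 23.99
- ∠CFM = 114.67°
- ∠DFG = 20.48°
- ∠FCM = 35.33°
- ∠FDG = 114.52°
- ∠FNM = 19.11°
- ∠MFN = 100.89°
After 3 steps:
- ∠EFG = 15.71°
- ∠EFN = 11.91°
- ∠EGF = 147.23°
- ∠FEG = 17.06°
- ∠FEN = 33.09°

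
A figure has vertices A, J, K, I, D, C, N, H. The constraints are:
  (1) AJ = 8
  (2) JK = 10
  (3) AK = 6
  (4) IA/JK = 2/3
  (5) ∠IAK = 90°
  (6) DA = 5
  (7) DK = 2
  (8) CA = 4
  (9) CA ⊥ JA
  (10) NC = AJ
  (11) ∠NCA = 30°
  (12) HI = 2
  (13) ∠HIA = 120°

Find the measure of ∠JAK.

Step 1: By the inverse law of cosines on triangle JAK: cos(∠JAK) = (8² + 6² − 10²) / (2·8·6) = 0/96 = 0, so ∠JAK = 90°.

Therefore, the measure of angle ∠JAK = 90°.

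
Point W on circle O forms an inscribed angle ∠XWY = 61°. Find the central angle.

The inscribed angle theorem states that a central angle is always twice any inscribed angle that subtends the same arc.
Since the inscribed angle is 61°, the central angle = 2 × 61° = 122°.

122°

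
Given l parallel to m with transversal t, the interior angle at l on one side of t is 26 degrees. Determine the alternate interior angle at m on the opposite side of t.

Alternate interior angles formed by parallel lines and a transversal are equal.
The given angle is 26 degrees.
The alternate interior angle = 26 degrees.

26 degrees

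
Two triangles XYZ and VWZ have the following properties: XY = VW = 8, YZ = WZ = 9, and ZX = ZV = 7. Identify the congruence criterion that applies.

The given information matches SSS: All three pairs of corresponding sides are equal (Side-Side-Side).

SSS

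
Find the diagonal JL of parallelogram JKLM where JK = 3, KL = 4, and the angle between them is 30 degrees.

Law of cosines: d^2 = 3^2 + 4^2 - 2(3)(4)cos(30°) = 25 - 12*sqrt(3), so d = sqrt(25 - 12*sqrt(3)).

sqrt(25 - 12*sqrt(3))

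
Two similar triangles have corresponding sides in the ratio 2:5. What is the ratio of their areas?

The ratio of areas of similar triangles equals the square of the side ratio.
Side ratio = 2:5
Area ratio = (2/5)^2 = 4/25 = 4:25

4:25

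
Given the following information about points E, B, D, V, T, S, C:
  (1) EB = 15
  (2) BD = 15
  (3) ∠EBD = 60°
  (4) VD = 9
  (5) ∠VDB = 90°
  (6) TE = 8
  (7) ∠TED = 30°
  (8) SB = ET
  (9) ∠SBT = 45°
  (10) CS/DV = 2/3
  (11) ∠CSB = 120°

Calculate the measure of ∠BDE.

Step 1: By the law of cosines on triangle DBE: DE² = 15² + 15² − 2·15·15·cos(60°) = 225, so DE = 15.
Step 2: By the inverse law of cosines on triangle BDE: cos(∠BDE) = (15² + 15² − 15²) / (2·15·15) = 225/450 = 0.5, so ∠BDE = 60°.

Therefore, the measure of angle ∠BDE = 60°.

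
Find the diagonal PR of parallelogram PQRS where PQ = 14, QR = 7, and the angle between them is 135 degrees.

The diagonal of a parallelogram can be found by treating two adjacent sides and the diagonal as a triangle.
Applying the law of cosines with sides 14, 7 and included angle 135°:
d^2 = 196 + 49 - 196*cos(135°) = 98*sqrt(2) + 245
d = 7*sqrt(2*sqrt(2) + 5)

7*sqrt(2*sqrt(2) + 5)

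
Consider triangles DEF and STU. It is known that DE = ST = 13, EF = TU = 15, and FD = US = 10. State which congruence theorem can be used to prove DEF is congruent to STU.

Consider the given information: DE = ST = 13, EF = TU = 15, and FD = US = 10
This is not ASA or AAS: ASA requires two angles and the side between them. AAS requires two angles and a non-included side.
The correct criterion is SSS. All three pairs of corresponding sides are equal (Side-Side-Side).

SSS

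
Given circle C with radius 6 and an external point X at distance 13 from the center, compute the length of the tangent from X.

Let T be the point of tangency. Then CT ⊥ XT (radius ⊥ tangent).
In right triangle CTX: CX² = CT² + XT²
13² = 6² + XT²
XT² = 133, XT = sqrt(133)

sqrt(133)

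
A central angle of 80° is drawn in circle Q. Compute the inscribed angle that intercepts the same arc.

Inscribed angle = 80° / 2 = 40° (inscribed angle theorem).

40°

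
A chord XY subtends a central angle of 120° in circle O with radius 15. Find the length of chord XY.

Drop a perpendicular from the center to the chord, bisecting both the chord and the central angle.
Each half-chord = r sin(θ/2) = 15 sin(60°).
The full chord = 2 × 15 × sin(60°) = 15*sqrt(3).

15*sqrt(3)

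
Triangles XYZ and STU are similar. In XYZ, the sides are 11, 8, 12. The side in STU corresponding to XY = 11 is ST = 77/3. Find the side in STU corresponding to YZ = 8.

Since the triangles are similar, the ratio of corresponding sides is constant.
Scale factor k = ST / XY = 77/3 / 11 = 7/3
TU = k * YZ = 7/3 * 8 = 56/3

56/3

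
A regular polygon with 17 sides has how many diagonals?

Total line segments between 17 vertices = C(17,2) = 136.
Subtract the 17 sides: 136 - 17 = 119 diagonals.

119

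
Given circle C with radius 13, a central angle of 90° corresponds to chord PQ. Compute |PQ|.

Drop a perpendicular from the center to the chord, bisecting both the chord and the central angle.
Each half-chord = r sin(θ/2) = 13 sin(45°).
The full chord = 2 × 13 × sin(45°) = 13*sqrt(2).

13*sqrt(2)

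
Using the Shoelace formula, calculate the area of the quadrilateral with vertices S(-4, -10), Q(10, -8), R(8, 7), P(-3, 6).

Using the Shoelace formula for a quadrilateral (vertices in order):
Area = (1/2)|sum of (x_i * y_(i+1) - x_(i+1) * y_i)|
Terms: (-4*-8 - 10*-10) = 132, (10*7 - 8*-8) = 134, (8*6 - -3*7) = 69, (-3*-10 - -4*6) = 54
Sum = 389
Area = (1/2)(389) = 389/2

389/2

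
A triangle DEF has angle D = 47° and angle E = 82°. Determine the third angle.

The interior angles sum to 180°: angle F = 180 - 47 - 82 = 51°.
The triangle is acute (angles 47°, 82°, 51°).

51 degrees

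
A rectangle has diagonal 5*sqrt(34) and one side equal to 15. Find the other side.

Using the Pythagorean theorem: d^2 = a^2 + b^2
b^2 = d^2 - a^2
b^2 = 850 - 225
b^2 = 625
b = sqrt(625) = 25

25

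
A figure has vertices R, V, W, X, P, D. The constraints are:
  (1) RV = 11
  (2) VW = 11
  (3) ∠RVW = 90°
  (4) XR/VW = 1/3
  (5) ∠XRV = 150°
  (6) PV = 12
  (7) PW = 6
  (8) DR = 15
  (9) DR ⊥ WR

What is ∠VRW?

Step 1: By the law of cosines on triangle RVW: RW² = 11² + 11² − 2·11·11·cos(90°) = 242, so RW = 11·√2.
Step 2: By the inverse law of cosines on triangle VRW: cos(∠VRW) = (11² + (11·√2)² − 11²) / (2·11·11·√2) = 242/342.24 = 0.7071, so ∠VRW = 45°.

Therefore, the measure of angle ∠VRW = 45°.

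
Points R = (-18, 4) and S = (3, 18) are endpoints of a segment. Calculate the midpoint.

M = ((x₁ + x₂)/2, (y₁ + y₂)/2)
= ((-18 + 3)/2, (4 + 18)/2)
= (-15/2, 22/2) = (-15/2, 11)

(-15/2, 11)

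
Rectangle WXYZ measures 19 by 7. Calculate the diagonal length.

A rectangle's diagonal splits it into two right triangles, with the diagonal as the hypotenuse.
By the Pythagorean theorem, d^2 = 19^2 + 7^2 = 410.
Therefore d = sqrt(410).

sqrt(410)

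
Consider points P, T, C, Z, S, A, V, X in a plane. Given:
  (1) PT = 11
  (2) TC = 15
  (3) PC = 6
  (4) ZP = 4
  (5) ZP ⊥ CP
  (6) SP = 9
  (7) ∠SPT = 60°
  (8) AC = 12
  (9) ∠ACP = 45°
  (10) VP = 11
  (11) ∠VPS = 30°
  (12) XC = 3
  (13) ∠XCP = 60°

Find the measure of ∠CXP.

Step 1: By the law of cosines on triangle XCP: XP² = 3² + 6² − 2·3·6·cos(60°) = 27, so XP = 3·√3.
Step 2: By the inverse law of cosines on triangle CXP: cos(∠CXP) = (3² + (3·√3)² − 6²) / (2·3·3·√3) = 0/31.18 = 0, so ∠CXP = 90°.

Therefore, the measure of angle ∠CXP = 90°.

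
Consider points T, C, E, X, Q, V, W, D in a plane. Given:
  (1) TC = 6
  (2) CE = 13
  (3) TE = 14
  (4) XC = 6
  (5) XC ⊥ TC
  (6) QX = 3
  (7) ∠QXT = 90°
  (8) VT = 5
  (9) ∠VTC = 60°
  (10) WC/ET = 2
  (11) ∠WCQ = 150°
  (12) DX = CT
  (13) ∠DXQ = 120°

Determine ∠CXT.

Step 1: By the law of cosines on triangle XCT: XT² = 6² + 6² − 2·6·6·cos(90°) = 72, so XT = 6·√2.
Step 2: By the inverse law of cosines on triangle CXT: cos(∠CXT) = (6² + (6·√2)² − 6²) / (2·6·6·√2) = 72/101.82 = 0.7071, so ∠CXT = 45°.

Therefore, the measure of angle ∠CXT = 45°.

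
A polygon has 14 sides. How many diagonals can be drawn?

Each of the 14 vertices connects to 11 non-adjacent vertices via diagonals.
Total connections = 14 × 11 = 154, but each diagonal is counted twice.
Number of diagonals = 154 / 2 = 77.

77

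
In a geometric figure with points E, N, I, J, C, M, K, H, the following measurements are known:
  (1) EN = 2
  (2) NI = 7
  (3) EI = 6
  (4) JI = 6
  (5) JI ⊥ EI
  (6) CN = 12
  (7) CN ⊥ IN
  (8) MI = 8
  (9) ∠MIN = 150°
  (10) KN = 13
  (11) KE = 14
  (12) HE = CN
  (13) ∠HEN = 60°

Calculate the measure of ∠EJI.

Step 1: By the law of cosines on triangle JIE: JE² = 6² + 6² − 2·6·6·cos(90°) = 72, so JE = 6·√2.
Step 2: By the inverse law of cosines on triangle EJI: cos(∠EJI) = ((6·√2)² + 6² − 6²) / (2·6·√2·6) = 72/101.82 = 0.7071, so ∠EJI = 45°.

Therefore, the measure of angle ∠EJI = 45°.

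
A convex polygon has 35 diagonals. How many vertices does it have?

Using d = n(n - 3)/2, we solve 35 = n(n - 3)/2.
So n(n - 3) = 70.
Testing n = 10: 10 * 7 = 70 = 70. Correct.
The polygon has 10 sides.

10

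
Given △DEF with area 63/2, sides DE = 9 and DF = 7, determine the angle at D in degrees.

sin(C) = 2 * 63/2 / (9 * 7) = 1, so C = arcsin(1) = 90°.

90°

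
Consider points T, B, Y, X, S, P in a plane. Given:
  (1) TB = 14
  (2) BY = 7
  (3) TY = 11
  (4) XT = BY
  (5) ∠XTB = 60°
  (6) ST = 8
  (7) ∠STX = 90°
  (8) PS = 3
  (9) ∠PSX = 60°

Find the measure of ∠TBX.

From the given relations: XT = BY = 7.
Step 1: By the law of cosines on triangle BTX: BX² = 14² + 7² − 2·14·7·cos(60°) = 147, so BX = 7·√3.
Step 2: By the inverse law of cosines on triangle TBX: cos(∠TBX) = (14² + (7·√3)² − 7²) / (2·14·7·√3) = 294/339.48 = 0.866, so ∠TBX = 30°.

Therefore, the measure of angle ∠TBX = 30°.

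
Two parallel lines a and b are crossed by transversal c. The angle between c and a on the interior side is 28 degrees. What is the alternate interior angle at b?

Alternate interior angles lie on opposite sides of the transversal, between the parallel lines.
By the alternate interior angle theorem, they are equal: 28 degrees.

28 degrees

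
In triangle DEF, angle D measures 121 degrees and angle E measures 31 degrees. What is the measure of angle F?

The interior angles sum to 180°: angle F = 180 - 121 - 31 = 28°.
The triangle is obtuse (angles 121°, 31°, 28°).

28 degrees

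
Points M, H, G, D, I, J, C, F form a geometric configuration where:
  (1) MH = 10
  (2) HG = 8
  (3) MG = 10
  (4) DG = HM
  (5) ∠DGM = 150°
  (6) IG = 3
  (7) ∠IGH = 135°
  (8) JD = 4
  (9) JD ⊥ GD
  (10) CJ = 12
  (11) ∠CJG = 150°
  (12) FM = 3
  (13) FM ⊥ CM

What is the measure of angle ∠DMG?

From the given relations: DG = HM = 10.
Step 1: By the law of cosines on triangle MGD: MD² = 10² + 10² − 2·10·10·cos(150°) = 373.21, so MD ≈ 19.32.
Step 2: By the inverse law of cosines on triangle DMG: cos(∠DMG) = (19.32² + 10² − 10²) / (2·19.32·10) = 373.21/386.37 = 0.9659, so ∠DMG = 15°.

Therefore, the measure of angle ∠DMG = 15°.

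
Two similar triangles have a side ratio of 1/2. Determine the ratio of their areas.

The ratio of areas of similar triangles equals the square of the side ratio.
Side ratio = 1:2
Area ratio = (1/2)^2 = 1/4 = 1:4

1:4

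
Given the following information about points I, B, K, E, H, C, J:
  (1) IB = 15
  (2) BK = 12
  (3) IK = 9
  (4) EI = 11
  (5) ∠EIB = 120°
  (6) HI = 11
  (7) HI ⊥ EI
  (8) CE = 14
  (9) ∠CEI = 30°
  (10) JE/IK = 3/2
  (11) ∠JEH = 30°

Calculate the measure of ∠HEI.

Step 1: By the law of cosines on triangle EIH: EH² = 11² + 11² − 2·11·11·cos(90°) = 242, so EH = 11·√2.
Step 2: By the inverse law of cosines on triangle HEI: cos(∠HEI) = ((11·√2)² + 11² − 11²) / (2·11·√2·11) = 242/342.24 = 0.7071, so ∠HEI = 45°.

Therefore, the measure of angle ∠HEI = 45°.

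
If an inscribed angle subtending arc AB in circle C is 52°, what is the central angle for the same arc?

The inscribed angle theorem states that a central angle is always twice any inscribed angle that subtends the same arc.
Since the inscribed angle is 52°, the central angle = 2 × 52° = 104°.

104°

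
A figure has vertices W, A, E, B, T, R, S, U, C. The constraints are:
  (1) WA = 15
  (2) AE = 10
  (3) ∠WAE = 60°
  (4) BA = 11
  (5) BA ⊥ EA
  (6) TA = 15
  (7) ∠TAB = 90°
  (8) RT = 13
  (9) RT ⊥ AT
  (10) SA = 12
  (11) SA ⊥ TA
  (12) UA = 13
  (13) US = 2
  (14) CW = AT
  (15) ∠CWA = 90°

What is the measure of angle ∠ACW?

From the given relations: CW = AT = 15.
Step 1: By the law of cosines on triangle CWA: CA² = 15² + 15² − 2·15·15·cos(90°) = 450, so CA = 15·√2.
Step 2: By the inverse law of cosines on triangle ACW: cos(∠ACW) = ((15·√2)² + 15² − 15²) / (2·15·√2·15) = 450/636.4 = 0.7071, so ∠ACW = 45°.

Therefore, the measure of angle ∠ACW = 45°.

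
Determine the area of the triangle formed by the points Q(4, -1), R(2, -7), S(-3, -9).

The Shoelace formula computes the area from vertex coordinates by summing cross products.
For vertices (4,-1), (2,-7), (-3,-9):
Signed sum = 4*-7 - 2*-1 + 2*-9 - -3*-7 + -3*-1 - 4*-9
= -26 + -39 + 39 = -26
Area = (1/2)|-26| = 13.

13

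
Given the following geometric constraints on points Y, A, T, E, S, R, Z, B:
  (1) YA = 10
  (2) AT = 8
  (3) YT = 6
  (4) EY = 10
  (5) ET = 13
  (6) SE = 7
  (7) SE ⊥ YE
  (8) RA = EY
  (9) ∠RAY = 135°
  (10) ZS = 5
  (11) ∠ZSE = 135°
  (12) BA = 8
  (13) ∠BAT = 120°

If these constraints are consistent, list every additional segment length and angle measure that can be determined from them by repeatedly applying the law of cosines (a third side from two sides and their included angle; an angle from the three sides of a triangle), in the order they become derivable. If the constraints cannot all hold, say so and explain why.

The constraints are consistent. Derivable facts, in order:
After 1 step:
- EZ ≈ 11.11
- TB = 8·√3
- YR ≈ 18.48
- YS = √149
- ∠ATY = 90°
- ∠AYT = 53.13°
- ∠ETY = 47.7°
- ∠EYT = 105.96°
- ∠TAY = 36.87°
- ∠TEY = 26.34°
After 2 steps:
- ∠ABT = 30°
- ∠ARY = 22.5°
- ∠ATB = 30°
- ∠AYR = 22.5°
- ∠ESY = 55.01°
- ∠EYS = 34.99°
- ∠EZS = 26.45°
- ∠SEZ = 18.55°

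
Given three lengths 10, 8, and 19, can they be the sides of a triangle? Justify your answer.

The longest side is 19. The other two sides sum to 8 + 10 = 18.
Since 18 ≤ 19, the two shorter sides cannot reach around to close the triangle.

No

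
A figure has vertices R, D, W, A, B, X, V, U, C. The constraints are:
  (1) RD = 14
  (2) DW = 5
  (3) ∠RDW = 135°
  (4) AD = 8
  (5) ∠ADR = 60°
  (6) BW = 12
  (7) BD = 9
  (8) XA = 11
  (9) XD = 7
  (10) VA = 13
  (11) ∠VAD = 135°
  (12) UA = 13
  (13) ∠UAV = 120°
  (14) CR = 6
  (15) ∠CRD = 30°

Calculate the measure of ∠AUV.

Step 1: By the law of cosines on triangle UAV: UV² = 13² + 13² − 2·13·13·cos(120°) = 507, so UV = 13·√3.
Step 2: By the inverse law of cosines on triangle AUV: cos(∠AUV) = (13² + (13·√3)² − 13²) / (2·13·13·√3) = 507/585.43 = 0.866, so ∠AUV = 30°.

Therefore, the measure of angle ∠AUV = 30°.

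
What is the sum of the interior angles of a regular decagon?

The sum of interior angles of an n-sided polygon is (n - 2) * 180.
For n = 10: (10 - 2) * 180 = 8 * 180 = 1440 degrees.

1440 degrees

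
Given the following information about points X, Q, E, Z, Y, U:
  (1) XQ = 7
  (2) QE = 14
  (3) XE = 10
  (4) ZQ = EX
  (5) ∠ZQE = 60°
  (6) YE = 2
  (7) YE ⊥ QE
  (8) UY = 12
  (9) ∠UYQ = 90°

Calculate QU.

Step 1: By the law of cosines on triangle QEY: QY² = 14² + 2² − 2·14·2·cos(90°) = 200, so QY = 10·√2.
Step 2: By the law of cosines on triangle QYU: QU² = (10·√2)² + 12² − 2·10·√2·12·cos(90°) = 344, so QU = 2·√86.

Therefore, the length of QU = 2·√86.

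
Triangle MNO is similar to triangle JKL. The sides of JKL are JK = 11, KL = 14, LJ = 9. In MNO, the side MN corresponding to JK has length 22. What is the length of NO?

k = 22/11 = 2. NO = 2 * 14 = 28.

28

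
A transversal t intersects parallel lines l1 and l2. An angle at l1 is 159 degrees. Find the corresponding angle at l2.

Corresponding angles formed by parallel lines and a transversal are equal.
The given angle is 159 degrees.
The corresponding angle = 159 degrees.

159 degrees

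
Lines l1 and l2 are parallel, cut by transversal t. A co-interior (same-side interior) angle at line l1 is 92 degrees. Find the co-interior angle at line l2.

Co-interior angles sum to 180: 180 - 92 = 88 degrees.

88 degrees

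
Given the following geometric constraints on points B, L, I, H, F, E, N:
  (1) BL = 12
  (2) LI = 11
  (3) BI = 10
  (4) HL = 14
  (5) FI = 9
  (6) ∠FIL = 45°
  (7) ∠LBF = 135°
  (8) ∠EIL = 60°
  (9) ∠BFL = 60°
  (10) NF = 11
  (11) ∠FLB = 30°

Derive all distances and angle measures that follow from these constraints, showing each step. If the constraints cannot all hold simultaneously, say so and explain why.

These constraints are not satisfiable: (7), (9) and (11) are the three interior angles of triangle LBF, which must sum to 180°, but 135° + 60° + 30° = 225°. No planar figure meets all of them, so nothing further can be derived.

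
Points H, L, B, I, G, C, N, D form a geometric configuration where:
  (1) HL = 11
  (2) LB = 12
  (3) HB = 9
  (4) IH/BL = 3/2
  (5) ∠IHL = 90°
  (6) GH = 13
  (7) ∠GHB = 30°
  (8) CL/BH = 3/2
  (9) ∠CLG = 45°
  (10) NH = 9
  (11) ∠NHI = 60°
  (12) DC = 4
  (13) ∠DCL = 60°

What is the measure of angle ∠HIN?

From the given relations: IH = 3/2·BL = 3/2·12 = 18.
Step 1: By the law of cosines on triangle IHN: IN² = 18² + 9² − 2·18·9·cos(60°) = 243, so IN = 9·√3.
Step 2: By the inverse law of cosines on triangle HIN: cos(∠HIN) = (18² + (9·√3)² − 9²) / (2·18·9·√3) = 486/561.18 = 0.866, so ∠HIN = 30°.

Therefore, the measure of angle ∠HIN = 30°.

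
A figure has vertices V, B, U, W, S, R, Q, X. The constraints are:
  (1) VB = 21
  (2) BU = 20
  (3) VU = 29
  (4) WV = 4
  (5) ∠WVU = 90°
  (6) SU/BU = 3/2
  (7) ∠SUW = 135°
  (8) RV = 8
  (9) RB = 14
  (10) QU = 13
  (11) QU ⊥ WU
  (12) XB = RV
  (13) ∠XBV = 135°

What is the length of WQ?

Step 1: By the law of cosines on triangle UVW: UW² = 29² + 4² − 2·29·4·cos(90°) = 857, so UW ≈ 29.27.
Step 2: By the law of cosines on triangle WUQ: WQ² = 29.27² + 13² − 2·29.27·13·cos(90°) = 1026, so WQ = 3·√114.

Therefore, the length of WQ = 3·√114.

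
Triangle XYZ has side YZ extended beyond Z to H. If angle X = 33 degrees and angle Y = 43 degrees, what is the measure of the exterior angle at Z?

Exterior angle = 33 + 43 = 76 degrees (exterior angle theorem).

76 degrees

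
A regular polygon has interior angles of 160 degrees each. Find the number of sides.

Each interior angle of a regular n-gon is (n - 2) * 180 / n.
Setting this equal to 160:
(n - 2) * 180 / n = 160
Each exterior angle = 180 - 160 = 20 degrees.
Since exterior angles sum to 360: n = 360 / 20 = 18.

18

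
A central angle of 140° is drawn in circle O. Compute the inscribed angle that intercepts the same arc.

By the inscribed angle theorem, the inscribed angle is half the central angle.
Inscribed angle = 140° / 2 = 70°

70°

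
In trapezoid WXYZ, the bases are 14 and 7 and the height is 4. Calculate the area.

A trapezoid's area equals the midsegment times the height.
The midsegment is (14 + 7) / 2 = 21/2.
Area = 21/2 * 4 = 42.

42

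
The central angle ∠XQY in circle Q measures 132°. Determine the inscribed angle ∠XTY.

An inscribed angle intercepts an arc from a point on the circle, while the central angle intercepts the same arc from the center.
The inscribed angle is always half the central angle: 132° / 2 = 66°.

66°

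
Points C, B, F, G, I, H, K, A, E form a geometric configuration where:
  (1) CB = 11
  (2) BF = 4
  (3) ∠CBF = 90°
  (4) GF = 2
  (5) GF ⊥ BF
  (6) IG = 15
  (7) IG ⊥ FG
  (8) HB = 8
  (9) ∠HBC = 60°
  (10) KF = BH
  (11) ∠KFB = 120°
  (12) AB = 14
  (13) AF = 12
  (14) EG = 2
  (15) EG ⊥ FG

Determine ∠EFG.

Step 1: By the law of cosines on triangle FGE: FE² = 2² + 2² − 2·2·2·cos(90°) = 8, so FE = 2·√2.
Step 2: By the inverse law of cosines on triangle EFG: cos(∠EFG) = ((2·√2)² + 2² − 2²) / (2·2·√2·2) = 8/11.31 = 0.7071, so ∠EFG = 45°.

Therefore, the measure of angle ∠EFG = 45°.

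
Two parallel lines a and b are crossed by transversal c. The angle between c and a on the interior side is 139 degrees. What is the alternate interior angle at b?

Alternate interior angles formed by parallel lines and a transversal are equal.
The given angle is 139 degrees.
The alternate interior angle = 139 degrees.

139 degrees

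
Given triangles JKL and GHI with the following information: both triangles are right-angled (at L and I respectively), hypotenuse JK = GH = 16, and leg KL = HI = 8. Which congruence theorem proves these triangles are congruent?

Consider the given information: both triangles are right-angled (at L and I respectively), hypotenuse JK = GH = 16, and leg KL = HI = 8
This is not SAS or ASA: SAS requires two sides and the included angle between them. ASA requires two angles and the side between them.
The correct criterion is HL. The hypotenuse and one leg of two right triangles are equal (Hypotenuse-Leg).

HL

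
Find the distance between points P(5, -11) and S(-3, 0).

The horizontal distance is |-3 - 5| = 8 and the vertical distance is |0 - -11| = 11.
By the Pythagorean theorem, d = sqrt(8^2 + 11^2) = sqrt(185).

sqrt(185)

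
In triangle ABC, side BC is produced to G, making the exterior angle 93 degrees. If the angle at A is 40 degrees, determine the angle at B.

angle B = 93 - 40 = 53 degrees (exterior angle theorem).

53 degrees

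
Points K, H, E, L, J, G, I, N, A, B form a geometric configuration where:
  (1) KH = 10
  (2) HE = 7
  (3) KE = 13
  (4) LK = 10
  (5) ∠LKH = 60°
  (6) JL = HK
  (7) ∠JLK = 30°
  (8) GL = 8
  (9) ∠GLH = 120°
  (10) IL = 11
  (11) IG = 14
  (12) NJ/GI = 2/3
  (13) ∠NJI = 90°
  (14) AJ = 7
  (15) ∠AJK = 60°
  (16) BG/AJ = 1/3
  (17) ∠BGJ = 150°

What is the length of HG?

Step 1: By the law of cosines on triangle LKH: LH² = 10² + 10² − 2·10·10·cos(60°) = 100, so LH = 10.
Step 2: By the law of cosines on triangle HLG: HG² = 10² + 8² − 2·10·8·cos(120°) = 244, so HG = 2·√61.

Therefore, the length of HG = 2·√61.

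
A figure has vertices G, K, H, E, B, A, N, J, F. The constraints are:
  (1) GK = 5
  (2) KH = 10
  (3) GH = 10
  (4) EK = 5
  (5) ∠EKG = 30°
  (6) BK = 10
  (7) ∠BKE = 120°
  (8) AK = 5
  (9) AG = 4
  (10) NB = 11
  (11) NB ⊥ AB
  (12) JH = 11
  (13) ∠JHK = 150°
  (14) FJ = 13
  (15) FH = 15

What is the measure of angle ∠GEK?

Step 1: By the law of cosines on triangle EKG: EG² = 5² + 5² − 2·5·5·cos(30°) = 6.7, so EG ≈ 2.59.
Step 2: By the inverse law of cosines on triangle GEK: cos(∠GEK) = (2.59² + 5² − 5²) / (2·2.59·5) = 6.7/25.88 = 0.2588, so ∠GEK = 75°.

Therefore, the measure of angle ∠GEK = 75°.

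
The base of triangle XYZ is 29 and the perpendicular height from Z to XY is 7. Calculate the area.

A triangle's area is half the area of a rectangle with the same base and height.
Area = (1/2) * 29 * 7 = 203/2.

203/2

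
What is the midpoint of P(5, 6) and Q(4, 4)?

The midpoint is the average of the coordinates:
x: (5 + 4)/2 = 9/2
y: (6 + 4)/2 = 5
Midpoint = (9/2, 5)

(9/2, 5)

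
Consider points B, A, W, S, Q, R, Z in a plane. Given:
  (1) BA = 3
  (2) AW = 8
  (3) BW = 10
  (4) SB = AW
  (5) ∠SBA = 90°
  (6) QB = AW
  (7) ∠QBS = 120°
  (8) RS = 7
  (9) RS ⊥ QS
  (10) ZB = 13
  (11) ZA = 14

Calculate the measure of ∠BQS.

From the given relations: QB = AW = 8; SB = AW = 8.
Step 1: By the law of cosines on triangle QBS: QS² = 8² + 8² − 2·8·8·cos(120°) = 192, so QS = 8·√3.
Step 2: By the inverse law of cosines on triangle BQS: cos(∠BQS) = (8² + (8·√3)² − 8²) / (2·8·8·√3) = 192/221.7 = 0.866, so ∠BQS = 30°.

Therefore, the measure of angle ∠BQS = 30°.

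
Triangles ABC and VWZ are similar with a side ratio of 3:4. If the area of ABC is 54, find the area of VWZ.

For similar figures, the area ratio equals the square of the side ratio.
Side ratio (ABC to VWZ) = 3:4, so area ratio = 3^2:4^2 = 9:16.
If the area of ABC is 54, then the area of VWZ = 54 * (16/9) = 96.

96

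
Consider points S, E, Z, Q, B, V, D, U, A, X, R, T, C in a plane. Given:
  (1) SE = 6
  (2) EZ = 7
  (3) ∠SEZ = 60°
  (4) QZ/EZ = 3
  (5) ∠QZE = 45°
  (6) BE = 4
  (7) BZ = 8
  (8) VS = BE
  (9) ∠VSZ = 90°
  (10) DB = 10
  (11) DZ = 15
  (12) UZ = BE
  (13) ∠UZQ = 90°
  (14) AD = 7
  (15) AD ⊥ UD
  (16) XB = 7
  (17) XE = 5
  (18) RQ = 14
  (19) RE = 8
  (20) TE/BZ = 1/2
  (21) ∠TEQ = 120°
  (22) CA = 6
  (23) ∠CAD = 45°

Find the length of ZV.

From the given relations: VS = BE = 4.
Step 1: By the law of cosines on triangle ZES: ZS² = 7² + 6² − 2·7·6·cos(60°) = 43, so ZS = √43.
Step 2: By the law of cosines on triangle ZSV: ZV² = √43² + 4² − 2·√43·4·cos(90°) = 59, so ZV = √59.

Therefore, the length of ZV = √59.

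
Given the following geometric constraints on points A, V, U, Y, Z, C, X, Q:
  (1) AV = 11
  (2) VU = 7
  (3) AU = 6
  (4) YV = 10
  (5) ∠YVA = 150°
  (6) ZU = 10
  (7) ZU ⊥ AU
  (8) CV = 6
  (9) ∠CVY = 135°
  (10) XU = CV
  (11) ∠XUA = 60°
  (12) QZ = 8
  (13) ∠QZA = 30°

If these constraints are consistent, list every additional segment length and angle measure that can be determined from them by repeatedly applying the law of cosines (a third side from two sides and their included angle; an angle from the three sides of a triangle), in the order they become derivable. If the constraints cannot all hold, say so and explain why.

The constraints are consistent. Derivable facts, in order:
After 1 step:
- AX = 6
- AY ≈ 20.29
- AZ = 2·√34
- YC ≈ 14.86
- ∠AUV = 115.38°
- ∠AVU = 29.53°
- ∠UAV = 35.1°
After 2 steps:
- AQ ≈ 6.2
- ∠AXU = 60°
- ∠AYV = 15.73°
- ∠AZU = 30.96°
- ∠CYV = 16.59°
- ∠UAX = 60°
- ∠UAZ = 59.04°
- ∠VAY = 14.27°
- ∠VCY = 28.41°
After 3 steps:
- ∠AQZ = 109.8°
- ∠QAZ = 40.2°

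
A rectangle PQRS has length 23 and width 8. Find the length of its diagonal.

Using the Pythagorean theorem:
d² = 23² + 8² = 529 + 64 = 593
d = sqrt(593)

sqrt(593)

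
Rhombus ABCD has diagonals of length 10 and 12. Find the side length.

Half-diagonals are 5 and 6. side = sqrt(5^2 + 6^2) = sqrt(61)

sqrt(61)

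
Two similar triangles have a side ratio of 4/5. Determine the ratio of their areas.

Area ratio = (side ratio)^2 = (4/5)^2 = 16:25.

16:25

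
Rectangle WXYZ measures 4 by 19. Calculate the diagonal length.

A rectangle's diagonal splits it into two right triangles, with the diagonal as the hypotenuse.
By the Pythagorean theorem, d^2 = 4^2 + 19^2 = 377.
Therefore d = sqrt(377).

sqrt(377)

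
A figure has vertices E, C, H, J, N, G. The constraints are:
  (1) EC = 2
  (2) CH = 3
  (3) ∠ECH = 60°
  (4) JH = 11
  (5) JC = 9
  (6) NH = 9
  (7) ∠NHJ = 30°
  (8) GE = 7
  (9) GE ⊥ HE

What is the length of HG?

Step 1: By the law of cosines on triangle ECH: EH² = 2² + 3² − 2·2·3·cos(60°) = 7, so EH = √7.
Step 2: By the law of cosines on triangle HEG: HG² = √7² + 7² − 2·√7·7·cos(90°) = 56, so HG = 2·√14.

Therefore, the length of HG = 2·√14.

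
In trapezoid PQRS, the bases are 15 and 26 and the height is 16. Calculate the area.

Area = (15 + 26) * 16 / 2 = 656 / 2 = 328

328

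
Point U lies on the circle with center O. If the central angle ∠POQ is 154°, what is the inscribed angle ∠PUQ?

An inscribed angle intercepts an arc from a point on the circle, while the central angle intercepts the same arc from the center.
The inscribed angle is always half the central angle: 154° / 2 = 77°.

77°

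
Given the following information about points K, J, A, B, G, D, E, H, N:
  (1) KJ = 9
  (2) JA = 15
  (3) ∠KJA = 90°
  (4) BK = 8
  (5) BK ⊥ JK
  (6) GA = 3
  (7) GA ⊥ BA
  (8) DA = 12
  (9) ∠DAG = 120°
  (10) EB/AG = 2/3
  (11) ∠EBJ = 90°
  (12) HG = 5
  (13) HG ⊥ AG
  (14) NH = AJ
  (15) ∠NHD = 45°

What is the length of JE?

From the given relations: EB = 2/3·AG = 2/3·3 = 2.
Step 1: By the law of cosines on triangle BKJ: BJ² = 8² + 9² − 2·8·9·cos(90°) = 145, so BJ = √145.
Step 2: By the law of cosines on triangle JBE: JE² = √145² + 2² − 2·√145·2·cos(90°) = 149, so JE = √149.

Therefore, the length of JE = √149.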